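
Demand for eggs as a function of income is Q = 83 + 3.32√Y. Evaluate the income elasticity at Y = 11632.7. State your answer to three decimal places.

0.406

At Y = 11632.7: Q = 441.079.
dQ/dY = 3.32/(2√Y) = 0.015391 at this income.
η = (dQ/dY)·(Y/Q) = 0.015391 × (11632.7/441.079) = 0.406.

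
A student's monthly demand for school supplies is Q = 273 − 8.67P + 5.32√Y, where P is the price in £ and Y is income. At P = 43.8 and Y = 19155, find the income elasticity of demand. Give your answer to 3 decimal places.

At P = 43.8, Y = 19155: Q = 629.550.
Holding P constant, ∂Q/∂Y = 5.32/(2√Y) = 0.0192194.
η_Y = (∂Q/∂Y)·(Y/Q) = 0.0192194 × (19155/629.550) = 0.585.

0.585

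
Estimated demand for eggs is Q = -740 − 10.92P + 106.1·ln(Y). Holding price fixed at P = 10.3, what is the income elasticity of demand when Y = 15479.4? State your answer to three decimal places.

0.620

At P = 10.3, Y = 15479.4: Q = 171.099.
Holding P constant, ∂Q/∂Y = 106.1/Y = 0.00685427.
η_Y = (∂Q/∂Y)·(Y/Q) = 0.00685427 × (15479.4/171.099) = 0.620.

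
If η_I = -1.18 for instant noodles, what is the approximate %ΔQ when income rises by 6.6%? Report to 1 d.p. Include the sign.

%ΔQ ≈ η × %ΔI = -1.18 × 6.6% = -7.8%.

-7.8%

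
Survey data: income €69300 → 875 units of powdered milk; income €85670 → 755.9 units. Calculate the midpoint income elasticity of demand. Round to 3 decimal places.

-0.691

ΔQ = 755.9 − 875 = -119.1; midpoint Q̄ = (875 + 755.9)/2 = 815.45.
ΔI = 85670 − 69300 = 16370; midpoint Ī = (69300 + 85670)/2 = 77485.
η = (ΔQ/Q̄) ÷ (ΔI/Ī) = (-119.1/815.45) ÷ (16370/77485) = -0.691.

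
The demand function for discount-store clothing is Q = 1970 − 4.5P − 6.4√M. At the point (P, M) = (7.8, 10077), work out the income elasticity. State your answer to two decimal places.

-0.25

At P = 7.8, M = 10077: Q = 1292.441.
Holding P constant, ∂Q/∂M = -6.4/(2√M) = -0.0318775.
η_M = (∂Q/∂M)·(M/Q) = -0.0318775 × (10077/1292.441) = -0.25.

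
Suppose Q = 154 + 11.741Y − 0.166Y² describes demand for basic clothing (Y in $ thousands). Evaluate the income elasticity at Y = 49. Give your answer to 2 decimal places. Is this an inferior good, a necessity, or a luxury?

At Y = 49: Q = 330.7430.
dQ/dY = 11.741 − 0.332Y = -4.52700.
η = (dQ/dY)·(Y/Q) = -4.52700 × (49/330.7430) = -0.67.
η < 0 ⇒ inferior good.

-0.67 (inferior good)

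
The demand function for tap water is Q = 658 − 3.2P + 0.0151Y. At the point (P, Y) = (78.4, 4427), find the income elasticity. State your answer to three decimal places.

0.141

At P = 78.4, Y = 4427: Q = 473.968.
Holding P constant, ∂Q/∂Y = 0.0151.
η_Y = (∂Q/∂Y)·(Y/Q) = 0.0151 × (4427/473.968) = 0.141.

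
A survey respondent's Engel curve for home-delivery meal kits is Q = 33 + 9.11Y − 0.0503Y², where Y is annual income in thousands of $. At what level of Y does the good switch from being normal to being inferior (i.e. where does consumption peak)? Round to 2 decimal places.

dQ/dY = 9.11 − 0.1006Y.
The good is inferior where dQ/dY < 0. Setting dQ/dY = 0 gives Y = 9.11 / 0.1006 = 90.56.

90.56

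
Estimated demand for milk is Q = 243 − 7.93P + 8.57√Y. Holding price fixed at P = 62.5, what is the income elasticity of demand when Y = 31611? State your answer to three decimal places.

At P = 62.5, Y = 31611: Q = 1271.077.
Holding P constant, ∂Q/∂Y = 8.57/(2√Y) = 0.0241008.
η_Y = (∂Q/∂Y)·(Y/Q) = 0.0241008 × (31611/1271.077) = 0.599.

0.599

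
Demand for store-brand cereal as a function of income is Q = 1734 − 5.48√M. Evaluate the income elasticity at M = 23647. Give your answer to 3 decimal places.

At M = 23647: Q = 891.309.
dQ/dM = -5.48/(2√M) = -0.0178181 at this income.
η = (dQ/dM)·(M/Q) = -0.0178181 × (23647/891.309) = -0.473.

-0.473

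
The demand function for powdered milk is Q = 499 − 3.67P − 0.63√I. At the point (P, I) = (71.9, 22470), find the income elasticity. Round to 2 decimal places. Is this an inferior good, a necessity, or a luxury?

At P = 71.9, I = 22470: Q = 140.690.
Holding P constant, ∂Q/∂I = -0.63/(2√I) = -0.0021014.
η_I = (∂Q/∂I)·(I/Q) = -0.0021014 × (22470/140.690) = -0.34.
Since η < 0, this is an inferior good.

-0.34 (inferior good)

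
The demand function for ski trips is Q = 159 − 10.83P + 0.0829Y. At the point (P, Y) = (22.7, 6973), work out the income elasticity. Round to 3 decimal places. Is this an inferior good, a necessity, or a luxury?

At P = 22.7, Y = 6973: Q = 491.221.
Holding P constant, ∂Q/∂Y = 0.0829.
η_Y = (∂Q/∂Y)·(Y/Q) = 0.0829 × (6973/491.221) = 1.177.
Since η > 1, this is a luxury.

1.177 (luxury)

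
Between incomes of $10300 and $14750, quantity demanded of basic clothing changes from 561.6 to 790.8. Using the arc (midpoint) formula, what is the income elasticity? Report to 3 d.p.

0.954

ΔQ = 790.8 − 561.6 = 229.2; midpoint Q̄ = (561.6 + 790.8)/2 = 676.2.
ΔI = 14750 − 10300 = 4450; midpoint Ī = (10300 + 14750)/2 = 12525.
η = (ΔQ/Q̄) ÷ (ΔI/Ī) = (229.2/676.2) ÷ (4450/12525) = 0.954.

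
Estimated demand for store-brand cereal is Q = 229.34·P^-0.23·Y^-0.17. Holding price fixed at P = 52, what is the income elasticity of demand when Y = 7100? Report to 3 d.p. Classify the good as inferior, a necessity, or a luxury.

For a multiplicative demand Q = A·P^α·Y^β, the income elasticity is β everywhere.
Here β = -0.17, so η = -0.170.
Since η < 0, this is an inferior good.

-0.170 (inferior good)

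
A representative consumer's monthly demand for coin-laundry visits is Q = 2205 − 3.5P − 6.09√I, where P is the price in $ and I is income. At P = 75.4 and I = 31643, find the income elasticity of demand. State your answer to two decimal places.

-0.63

At P = 75.4, I = 31643: Q = 857.782.
Holding P constant, ∂Q/∂I = -6.09/(2√I) = -0.0171178.
η_I = (∂Q/∂I)·(I/Q) = -0.0171178 × (31643/857.782) = -0.63.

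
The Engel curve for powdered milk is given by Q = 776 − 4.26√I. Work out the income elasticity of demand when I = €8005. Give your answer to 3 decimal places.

At I = 8005: Q = 394.855.
dQ/dI = -4.26/(2√I) = -0.0238067 at this income.
η = (dQ/dI)·(I/Q) = -0.0238067 × (8005/394.855) = -0.483.

-0.483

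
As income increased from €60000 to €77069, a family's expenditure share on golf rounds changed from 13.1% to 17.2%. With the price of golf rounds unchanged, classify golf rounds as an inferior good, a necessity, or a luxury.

The budget share rises as income rises, so η > 1.

luxury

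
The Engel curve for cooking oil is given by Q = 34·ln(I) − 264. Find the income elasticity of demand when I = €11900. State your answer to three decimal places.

0.617

At I = 11900: Q = 55.066.
dQ/dI = 34/I = 0.00285714 at this income.
η = (dQ/dI)·(I/Q) = 0.00285714 × (11900/55.066) = 0.617.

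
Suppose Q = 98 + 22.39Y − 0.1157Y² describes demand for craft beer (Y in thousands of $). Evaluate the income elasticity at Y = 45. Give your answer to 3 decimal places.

At Y = 45: Q = 871.2575.
dQ/dY = 22.39 − 0.2314Y = 11.97700.
η = (dQ/dY)·(Y/Q) = 11.97700 × (45/871.2575) = 0.619.

0.619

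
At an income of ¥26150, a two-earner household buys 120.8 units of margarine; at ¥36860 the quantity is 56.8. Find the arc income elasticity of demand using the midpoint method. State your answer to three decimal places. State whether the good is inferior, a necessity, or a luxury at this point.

-2.120 (inferior good)

ΔQ = 56.8 − 120.8 = -64; midpoint Q̄ = (120.8 + 56.8)/2 = 88.8.
ΔI = 36860 − 26150 = 10710; midpoint Ī = (26150 + 36860)/2 = 31505.
η = (ΔQ/Q̄) ÷ (ΔI/Ī) = (-64/88.8) ÷ (10710/31505) = -2.120.
η < 0 ⇒ inferior good.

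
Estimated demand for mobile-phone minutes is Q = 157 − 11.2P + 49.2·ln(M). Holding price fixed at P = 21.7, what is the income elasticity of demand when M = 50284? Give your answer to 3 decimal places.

At P = 21.7, M = 50284: Q = 446.572.
Holding P constant, ∂Q/∂M = 49.2/M = 0.000978442.
η_M = (∂Q/∂M)·(M/Q) = 0.000978442 × (50284/446.572) = 0.110.

0.110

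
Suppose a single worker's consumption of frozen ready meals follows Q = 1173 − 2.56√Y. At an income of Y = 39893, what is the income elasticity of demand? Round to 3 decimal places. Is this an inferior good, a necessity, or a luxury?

At Y = 39893: Q = 661.685.
dQ/dY = -2.56/(2√Y) = -0.00640858 at this income.
η = (dQ/dY)·(Y/Q) = -0.00640858 × (39893/661.685) = -0.386.
Since η < 0, the good is an inferior good.

-0.386 (inferior good)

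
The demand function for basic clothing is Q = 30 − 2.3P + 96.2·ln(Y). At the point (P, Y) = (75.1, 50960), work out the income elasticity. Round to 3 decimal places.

0.107

At P = 75.1, Y = 50960: Q = 899.962.
Holding P constant, ∂Q/∂Y = 96.2/Y = 0.00188776.
η_Y = (∂Q/∂Y)·(Y/Q) = 0.00188776 × (50960/899.962) = 0.107.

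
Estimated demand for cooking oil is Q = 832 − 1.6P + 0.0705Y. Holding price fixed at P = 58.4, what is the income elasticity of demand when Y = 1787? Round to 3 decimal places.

At P = 58.4, Y = 1787: Q = 864.544.
Holding P constant, ∂Q/∂Y = 0.0705.
η_Y = (∂Q/∂Y)·(Y/Q) = 0.0705 × (1787/864.544) = 0.146.

0.146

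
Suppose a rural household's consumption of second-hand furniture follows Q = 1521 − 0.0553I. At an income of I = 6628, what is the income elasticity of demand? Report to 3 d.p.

-0.317

At I = 6628: Q = 1154.472.
dQ/dI = −0.0553.
η = (dQ/dI)·(I/Q) = -0.0553 × (6628/1154.472) = -0.317.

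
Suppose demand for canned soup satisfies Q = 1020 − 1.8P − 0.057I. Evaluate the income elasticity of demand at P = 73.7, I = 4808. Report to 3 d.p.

-0.447

At P = 73.7, I = 4808: Q = 613.284.
Holding P constant, ∂Q/∂I = −0.057.
η_I = (∂Q/∂I)·(I/Q) = -0.057 × (4808/613.284) = -0.447.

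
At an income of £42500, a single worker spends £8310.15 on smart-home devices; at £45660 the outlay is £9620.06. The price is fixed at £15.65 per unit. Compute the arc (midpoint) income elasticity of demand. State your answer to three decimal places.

2.038

With a constant price, Q₁ = 8310.15/15.65 = 531.000 and Q₂ = 9620.06/15.65 = 614.700 (equivalently, work directly with expenditure since P cancels).
Midpoint %ΔQ = (9620.06 − 8310.15)/8965.11 = 0.14611; midpoint %ΔI = (45660 − 42500)/44080 = 0.07169.
η = 0.14611 / 0.07169 = 2.038.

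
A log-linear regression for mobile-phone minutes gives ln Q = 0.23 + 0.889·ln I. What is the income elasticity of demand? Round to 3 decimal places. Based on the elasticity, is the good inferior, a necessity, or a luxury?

0.889 (necessity)

In a log-linear demand, the coefficient on ln I is the income elasticity.
So η = 0.889.
0 < η < 1 ⇒ necessity.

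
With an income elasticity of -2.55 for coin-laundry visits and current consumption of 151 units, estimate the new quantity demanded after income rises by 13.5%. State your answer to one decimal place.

99.0

%ΔQ ≈ η × %ΔI = -2.55 × 13.5% = -34.425%.
New Q ≈ 151 × (1 − 0.34425) = 99.0.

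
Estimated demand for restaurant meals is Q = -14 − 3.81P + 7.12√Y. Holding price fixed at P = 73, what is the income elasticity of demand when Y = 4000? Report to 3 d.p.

At P = 73, Y = 4000: Q = 158.178.
Holding P constant, ∂Q/∂Y = 7.12/(2√Y) = 0.0562885.
η_Y = (∂Q/∂Y)·(Y/Q) = 0.0562885 × (4000/158.178) = 1.423.

1.423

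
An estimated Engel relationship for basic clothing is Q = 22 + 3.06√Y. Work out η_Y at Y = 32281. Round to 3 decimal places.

At Y = 32281: Q = 571.788.
dQ/dY = 3.06/(2√Y) = 0.00851565 at this income.
η = (dQ/dY)·(Y/Q) = 0.00851565 × (32281/571.788) = 0.481.

0.481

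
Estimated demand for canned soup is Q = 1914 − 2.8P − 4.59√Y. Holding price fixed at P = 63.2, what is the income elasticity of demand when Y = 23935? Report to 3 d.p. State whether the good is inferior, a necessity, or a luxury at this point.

-0.346 (inferior good)

At P = 63.2, Y = 23935: Q = 1026.924.
Holding P constant, ∂Q/∂Y = -4.59/(2√Y) = -0.0148343.
η_Y = (∂Q/∂Y)·(Y/Q) = -0.0148343 × (23935/1026.924) = -0.346.
Since η < 0, this is an inferior good.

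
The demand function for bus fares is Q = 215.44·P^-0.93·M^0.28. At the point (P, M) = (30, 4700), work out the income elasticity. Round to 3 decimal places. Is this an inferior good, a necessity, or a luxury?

For a multiplicative demand Q = A·P^α·M^β, the income elasticity is β everywhere.
Here β = 0.28, so η = 0.280.
Since 0 < η < 1, this is a necessity.

0.280 (necessity)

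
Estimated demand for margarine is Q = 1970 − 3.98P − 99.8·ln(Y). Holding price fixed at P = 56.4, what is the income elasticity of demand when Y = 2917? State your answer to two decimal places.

At P = 56.4, Y = 2917: Q = 949.293.
Holding P constant, ∂Q/∂Y = -99.8/Y = -0.0342132.
η_Y = (∂Q/∂Y)·(Y/Q) = -0.0342132 × (2917/949.293) = -0.11.

-0.11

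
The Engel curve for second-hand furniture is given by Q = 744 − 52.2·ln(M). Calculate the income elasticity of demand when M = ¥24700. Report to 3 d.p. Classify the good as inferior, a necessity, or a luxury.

-0.242 (inferior good)

At M = 24700: Q = 216.020.
dQ/dM = -52.2/M = -0.00211336 at this income.
η = (dQ/dM)·(M/Q) = -0.00211336 × (24700/216.020) = -0.242.
Since η < 0, the good is an inferior good.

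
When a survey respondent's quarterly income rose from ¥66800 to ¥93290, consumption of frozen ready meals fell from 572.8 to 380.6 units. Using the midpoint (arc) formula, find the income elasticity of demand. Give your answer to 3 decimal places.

-1.218

ΔQ = 380.6 − 572.8 = -192.2; midpoint Q̄ = (572.8 + 380.6)/2 = 476.7.
ΔI = 93290 − 66800 = 26490; midpoint Ī = (66800 + 93290)/2 = 80045.
η = (ΔQ/Q̄) ÷ (ΔI/Ī) = (-192.2/476.7) ÷ (26490/80045) = -1.218.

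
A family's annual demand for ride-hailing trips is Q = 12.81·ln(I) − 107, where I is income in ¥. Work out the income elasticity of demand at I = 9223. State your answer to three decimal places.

At I = 9223: Q = 9.948.
dQ/dI = 12.81/I = 0.00138892 at this income.
η = (dQ/dI)·(I/Q) = 0.00138892 × (9223/9.948) = 1.288.

1.288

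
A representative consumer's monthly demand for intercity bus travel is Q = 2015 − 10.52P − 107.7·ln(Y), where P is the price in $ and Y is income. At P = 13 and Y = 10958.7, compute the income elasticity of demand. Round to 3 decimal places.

-0.123

At P = 13, Y = 10958.7: Q = 876.427.
Holding P constant, ∂Q/∂Y = -107.7/Y = -0.00982781.
η_Y = (∂Q/∂Y)·(Y/Q) = -0.00982781 × (10958.7/876.427) = -0.123.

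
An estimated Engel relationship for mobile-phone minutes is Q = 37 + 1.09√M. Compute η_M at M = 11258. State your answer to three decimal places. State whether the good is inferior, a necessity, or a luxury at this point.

At M = 11258: Q = 152.653.
dQ/dM = 1.09/(2√M) = 0.00513648 at this income.
η = (dQ/dM)·(M/Q) = 0.00513648 × (11258/152.653) = 0.379.
Since 0 < η < 1, the good is a necessity.

0.379 (necessity)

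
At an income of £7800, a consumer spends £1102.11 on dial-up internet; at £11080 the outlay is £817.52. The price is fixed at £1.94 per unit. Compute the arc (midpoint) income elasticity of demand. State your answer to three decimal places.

With a constant price, Q₁ = 1102.11/1.94 = 568.098 and Q₂ = 817.52/1.94 = 421.402 (equivalently, work directly with expenditure since P cancels).
Midpoint %ΔQ = (817.52 − 1102.11)/959.82 = -0.29651; midpoint %ΔI = (11080 − 7800)/9440 = 0.34746.
η = -0.29651 / 0.34746 = -0.853.

-0.853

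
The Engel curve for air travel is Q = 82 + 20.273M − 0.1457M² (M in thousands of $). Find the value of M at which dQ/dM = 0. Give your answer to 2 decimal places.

69.57

dQ/dM = 20.273 − 0.2914M.
The good is inferior where dQ/dM < 0. Setting dQ/dM = 0 gives M = 20.273 / 0.2914 = 69.57.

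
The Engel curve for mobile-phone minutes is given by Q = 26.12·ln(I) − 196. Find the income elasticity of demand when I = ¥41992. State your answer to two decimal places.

0.32

At I = 41992: Q = 82.054.
dQ/dI = 26.12/I = 0.000622023 at this income.
η = (dQ/dI)·(I/Q) = 0.000622023 × (41992/82.054) = 0.32.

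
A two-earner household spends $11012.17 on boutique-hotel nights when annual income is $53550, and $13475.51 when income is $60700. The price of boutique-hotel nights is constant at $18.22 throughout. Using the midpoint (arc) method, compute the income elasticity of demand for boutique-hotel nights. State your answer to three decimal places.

With a constant price, Q₁ = 11012.17/18.22 = 604.400 and Q₂ = 13475.51/18.22 = 739.600 (equivalently, work directly with expenditure since P cancels).
Midpoint %ΔQ = (13475.51 − 11012.17)/12243.84 = 0.20119; midpoint %ΔI = (60700 − 53550)/57125 = 0.12516.
η = 0.20119 / 0.12516 = 1.607.

1.607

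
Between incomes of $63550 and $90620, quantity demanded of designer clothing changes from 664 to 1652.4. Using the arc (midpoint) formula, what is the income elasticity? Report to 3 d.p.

2.430

ΔQ = 1652.4 − 664 = 988.4; midpoint Q̄ = (664 + 1652.4)/2 = 1158.2.
ΔI = 90620 − 63550 = 27070; midpoint Ī = (63550 + 90620)/2 = 77085.
η = (ΔQ/Q̄) ÷ (ΔI/Ī) = (988.4/1158.2) ÷ (27070/77085) = 2.430.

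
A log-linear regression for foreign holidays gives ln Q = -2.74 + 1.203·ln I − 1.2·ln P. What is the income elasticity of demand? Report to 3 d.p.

1.203

In a log-linear demand, the coefficient on ln I is the income elasticity.
So η = 1.203.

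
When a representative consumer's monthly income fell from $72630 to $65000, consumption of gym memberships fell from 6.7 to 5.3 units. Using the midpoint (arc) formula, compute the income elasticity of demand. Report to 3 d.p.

2.104

ΔQ = 5.3 − 6.7 = -1.4; midpoint Q̄ = (6.7 + 5.3)/2 = 6.
ΔI = 65000 − 72630 = -7630; midpoint Ī = (72630 + 65000)/2 = 68815.
η = (ΔQ/Q̄) ÷ (ΔI/Ī) = (-1.4/6) ÷ (-7630/68815) = 2.104.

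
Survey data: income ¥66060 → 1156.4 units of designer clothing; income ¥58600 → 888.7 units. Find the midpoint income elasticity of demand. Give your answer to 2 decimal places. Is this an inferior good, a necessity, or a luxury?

2.19 (luxury)

ΔQ = 888.7 − 1156.4 = -267.7; midpoint Q̄ = (1156.4 + 888.7)/2 = 1022.55.
ΔI = 58600 − 66060 = -7460; midpoint Ī = (66060 + 58600)/2 = 62330.
η = (ΔQ/Q̄) ÷ (ΔI/Ī) = (-267.7/1022.55) ÷ (-7460/62330) = 2.19.
η > 1 ⇒ luxury.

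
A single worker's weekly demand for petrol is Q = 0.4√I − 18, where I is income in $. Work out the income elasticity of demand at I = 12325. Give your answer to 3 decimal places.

0.841

At I = 12325: Q = 26.407.
dQ/dI = 0.4/(2√I) = 0.00180151 at this income.
η = (dQ/dI)·(I/Q) = 0.00180151 × (12325/26.407) = 0.841.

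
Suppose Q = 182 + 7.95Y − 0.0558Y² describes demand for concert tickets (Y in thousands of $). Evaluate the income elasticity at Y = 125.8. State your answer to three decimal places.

-2.562

At Y = 125.8: Q = 299.0393.
dQ/dY = 7.95 − 0.1116Y = -6.08928.
η = (dQ/dY)·(Y/Q) = -6.08928 × (125.8/299.0393) = -2.562.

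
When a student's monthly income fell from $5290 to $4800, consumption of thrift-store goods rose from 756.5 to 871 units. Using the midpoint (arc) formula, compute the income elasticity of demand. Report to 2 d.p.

-1.45

ΔQ = 871 − 756.5 = 114.5; midpoint Q̄ = (756.5 + 871)/2 = 813.75.
ΔI = 4800 − 5290 = -490; midpoint Ī = (5290 + 4800)/2 = 5045.
η = (ΔQ/Q̄) ÷ (ΔI/Ī) = (114.5/813.75) ÷ (-490/5045) = -1.45.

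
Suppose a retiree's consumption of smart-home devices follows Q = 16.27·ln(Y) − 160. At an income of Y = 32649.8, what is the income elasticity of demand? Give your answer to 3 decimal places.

1.787

At Y = 32649.8: Q = 9.104.
dQ/dY = 16.27/Y = 0.000498319 at this income.
η = (dQ/dY)·(Y/Q) = 0.000498319 × (32649.8/9.104) = 1.787.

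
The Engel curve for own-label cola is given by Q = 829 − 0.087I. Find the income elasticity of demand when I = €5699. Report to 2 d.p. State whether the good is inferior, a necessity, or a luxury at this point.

-1.49 (inferior good)

At I = 5699: Q = 333.187.
dQ/dI = −0.087.
η = (dQ/dI)·(I/Q) = -0.087 × (5699/333.187) = -1.49.
Since η < 0, the good is an inferior good.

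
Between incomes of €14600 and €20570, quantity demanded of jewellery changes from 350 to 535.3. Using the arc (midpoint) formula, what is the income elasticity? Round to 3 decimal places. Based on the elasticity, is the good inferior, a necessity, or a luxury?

ΔQ = 535.3 − 350 = 185.3; midpoint Q̄ = (350 + 535.3)/2 = 442.65.
ΔI = 20570 − 14600 = 5970; midpoint Ī = (14600 + 20570)/2 = 17585.
η = (ΔQ/Q̄) ÷ (ΔI/Ī) = (185.3/442.65) ÷ (5970/17585) = 1.233.
η > 1 ⇒ luxury.

1.233 (luxury)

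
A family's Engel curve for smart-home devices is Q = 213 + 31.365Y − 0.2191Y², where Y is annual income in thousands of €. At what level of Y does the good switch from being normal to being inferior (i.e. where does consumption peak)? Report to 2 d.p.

71.58

dQ/dY = 31.365 − 0.4382Y.
The good is inferior where dQ/dY < 0. Setting dQ/dY = 0 gives Y = 31.365 / 0.4382 = 71.58.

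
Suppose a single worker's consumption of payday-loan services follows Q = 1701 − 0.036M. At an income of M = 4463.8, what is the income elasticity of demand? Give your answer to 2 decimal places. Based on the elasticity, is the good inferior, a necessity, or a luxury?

At M = 4463.8: Q = 1540.303.
dQ/dM = −0.036.
η = (dQ/dM)·(M/Q) = -0.036 × (4463.8/1540.303) = -0.10.
Since η < 0, the good is an inferior good.

-0.10 (inferior good)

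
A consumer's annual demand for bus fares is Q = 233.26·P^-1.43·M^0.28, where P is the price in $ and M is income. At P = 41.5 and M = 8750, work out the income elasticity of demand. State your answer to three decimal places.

0.280

For a multiplicative demand Q = A·P^α·M^β, the income elasticity is β everywhere.
Here β = 0.28, so η = 0.280.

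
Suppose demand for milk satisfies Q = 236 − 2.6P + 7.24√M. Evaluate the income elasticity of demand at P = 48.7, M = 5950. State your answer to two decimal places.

0.42

At P = 48.7, M = 5950: Q = 667.846.
Holding P constant, ∂Q/∂M = 7.24/(2√M) = 0.0469299.
η_M = (∂Q/∂M)·(M/Q) = 0.0469299 × (5950/667.846) = 0.42.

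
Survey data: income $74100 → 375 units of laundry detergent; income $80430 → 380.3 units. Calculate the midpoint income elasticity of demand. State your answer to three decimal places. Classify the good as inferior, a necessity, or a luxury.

ΔQ = 380.3 − 375 = 5.3; midpoint Q̄ = (375 + 380.3)/2 = 377.65.
ΔI = 80430 − 74100 = 6330; midpoint Ī = (74100 + 80430)/2 = 77265.
η = (ΔQ/Q̄) ÷ (ΔI/Ī) = (5.3/377.65) ÷ (6330/77265) = 0.171.
0 < η < 1 ⇒ necessity.

0.171 (necessity)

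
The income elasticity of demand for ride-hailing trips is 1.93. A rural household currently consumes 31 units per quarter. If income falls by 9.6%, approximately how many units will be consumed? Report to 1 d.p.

25.3

%ΔQ ≈ η × %ΔI = 1.93 × (-9.6%) = -18.528%.
New Q ≈ 31 × (1 − 0.18528) = 25.3.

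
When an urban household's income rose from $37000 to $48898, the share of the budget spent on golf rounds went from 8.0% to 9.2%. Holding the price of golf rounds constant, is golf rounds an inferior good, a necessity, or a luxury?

luxury

The budget share rises as income rises, so η > 1.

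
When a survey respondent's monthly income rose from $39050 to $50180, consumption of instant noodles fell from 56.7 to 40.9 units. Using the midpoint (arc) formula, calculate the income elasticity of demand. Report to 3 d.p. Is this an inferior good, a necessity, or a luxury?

-1.298 (inferior good)

ΔQ = 40.9 − 56.7 = -15.8; midpoint Q̄ = (56.7 + 40.9)/2 = 48.8.
ΔI = 50180 − 39050 = 11130; midpoint Ī = (39050 + 50180)/2 = 44615.
η = (ΔQ/Q̄) ÷ (ΔI/Ī) = (-15.8/48.8) ÷ (11130/44615) = -1.298.
η < 0 ⇒ inferior good.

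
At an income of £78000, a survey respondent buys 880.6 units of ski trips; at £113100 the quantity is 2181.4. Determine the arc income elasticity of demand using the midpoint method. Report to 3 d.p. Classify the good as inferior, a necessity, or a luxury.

2.313 (luxury)

ΔQ = 2181.4 − 880.6 = 1300.8; midpoint Q̄ = (880.6 + 2181.4)/2 = 1531.
ΔI = 113100 − 78000 = 35100; midpoint Ī = (78000 + 113100)/2 = 95550.
η = (ΔQ/Q̄) ÷ (ΔI/Ī) = (1300.8/1531) ÷ (35100/95550) = 2.313.
η > 1 ⇒ luxury.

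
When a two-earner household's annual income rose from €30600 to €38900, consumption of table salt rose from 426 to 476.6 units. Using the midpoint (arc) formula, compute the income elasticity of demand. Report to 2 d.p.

ΔQ = 476.6 − 426 = 50.6; midpoint Q̄ = (426 + 476.6)/2 = 451.3.
ΔI = 38900 − 30600 = 8300; midpoint Ī = (30600 + 38900)/2 = 34750.
η = (ΔQ/Q̄) ÷ (ΔI/Ī) = (50.6/451.3) ÷ (8300/34750) = 0.47.

0.47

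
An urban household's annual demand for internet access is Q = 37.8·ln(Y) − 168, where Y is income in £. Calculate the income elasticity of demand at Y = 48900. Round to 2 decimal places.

At Y = 48900: Q = 240.147.
dQ/dY = 37.8/Y = 0.000773006 at this income.
η = (dQ/dY)·(Y/Q) = 0.000773006 × (48900/240.147) = 0.16.

0.16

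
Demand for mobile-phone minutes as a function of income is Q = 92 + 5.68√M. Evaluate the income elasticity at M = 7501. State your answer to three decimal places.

0.421

At M = 7501: Q = 583.935.
dQ/dM = 5.68/(2√M) = 0.0327913 at this income.
η = (dQ/dM)·(M/Q) = 0.0327913 × (7501/583.935) = 0.421.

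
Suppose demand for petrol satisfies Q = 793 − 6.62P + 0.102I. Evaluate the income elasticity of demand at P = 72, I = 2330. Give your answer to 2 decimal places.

At P = 72, I = 2330: Q = 554.020.
Holding P constant, ∂Q/∂I = 0.102.
η_I = (∂Q/∂I)·(I/Q) = 0.102 × (2330/554.020) = 0.43.

0.43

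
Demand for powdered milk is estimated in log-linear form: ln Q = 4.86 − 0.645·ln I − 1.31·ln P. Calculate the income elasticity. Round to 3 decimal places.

In a log-linear demand, the coefficient on ln I is the income elasticity.
So η = -0.645.

-0.645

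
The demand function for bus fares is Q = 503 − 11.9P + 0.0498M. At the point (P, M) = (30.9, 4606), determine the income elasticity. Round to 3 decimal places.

0.629

At P = 30.9, M = 4606: Q = 364.669.
Holding P constant, ∂Q/∂M = 0.0498.
η_M = (∂Q/∂M)·(M/Q) = 0.0498 × (4606/364.669) = 0.629.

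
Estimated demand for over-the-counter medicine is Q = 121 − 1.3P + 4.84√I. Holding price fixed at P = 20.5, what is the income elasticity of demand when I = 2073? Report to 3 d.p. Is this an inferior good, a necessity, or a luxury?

0.350 (necessity)

At P = 20.5, I = 2073: Q = 314.716.
Holding P constant, ∂Q/∂I = 4.84/(2√I) = 0.0531515.
η_I = (∂Q/∂I)·(I/Q) = 0.0531515 × (2073/314.716) = 0.350.
Since 0 < η < 1, this is a necessity.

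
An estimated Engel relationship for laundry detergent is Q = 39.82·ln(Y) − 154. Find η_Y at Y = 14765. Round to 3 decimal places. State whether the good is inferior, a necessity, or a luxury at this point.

0.174 (necessity)

At Y = 14765: Q = 228.273.
dQ/dY = 39.82/Y = 0.00269692 at this income.
η = (dQ/dY)·(Y/Q) = 0.00269692 × (14765/228.273) = 0.174.
Since 0 < η < 1, the good is a necessity.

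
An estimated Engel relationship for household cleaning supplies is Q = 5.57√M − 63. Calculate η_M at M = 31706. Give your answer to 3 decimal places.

0.534

At M = 31706: Q = 928.804.
dQ/dM = 5.57/(2√M) = 0.0156406 at this income.
η = (dQ/dM)·(M/Q) = 0.0156406 × (31706/928.804) = 0.534.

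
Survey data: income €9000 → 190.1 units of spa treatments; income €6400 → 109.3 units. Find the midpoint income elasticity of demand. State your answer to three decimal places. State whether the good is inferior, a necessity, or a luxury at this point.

1.598 (luxury)

ΔQ = 109.3 − 190.1 = -80.8; midpoint Q̄ = (190.1 + 109.3)/2 = 149.7.
ΔI = 6400 − 9000 = -2600; midpoint Ī = (9000 + 6400)/2 = 7700.
η = (ΔQ/Q̄) ÷ (ΔI/Ī) = (-80.8/149.7) ÷ (-2600/7700) = 1.598.
η > 1 ⇒ luxury.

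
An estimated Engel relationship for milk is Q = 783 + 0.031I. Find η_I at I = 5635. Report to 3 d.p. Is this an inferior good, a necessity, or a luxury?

0.182 (necessity)

At I = 5635: Q = 957.685.
dQ/dI = 0.031.
η = (dQ/dI)·(I/Q) = 0.031 × (5635/957.685) = 0.182.
Since 0 < η < 1, the good is a necessity.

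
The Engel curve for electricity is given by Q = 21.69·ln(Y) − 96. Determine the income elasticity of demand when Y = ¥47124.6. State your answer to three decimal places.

At Y = 47124.6: Q = 137.396.
dQ/dY = 21.69/Y = 0.000460269 at this income.
η = (dQ/dY)·(Y/Q) = 0.000460269 × (47124.6/137.396) = 0.158.

0.158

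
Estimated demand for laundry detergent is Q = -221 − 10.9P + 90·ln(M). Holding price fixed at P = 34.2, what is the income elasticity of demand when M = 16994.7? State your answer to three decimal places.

At P = 34.2, M = 16994.7: Q = 282.879.
Holding P constant, ∂Q/∂M = 90/M = 0.00529577.
η_M = (∂Q/∂M)·(M/Q) = 0.00529577 × (16994.7/282.879) = 0.318.

0.318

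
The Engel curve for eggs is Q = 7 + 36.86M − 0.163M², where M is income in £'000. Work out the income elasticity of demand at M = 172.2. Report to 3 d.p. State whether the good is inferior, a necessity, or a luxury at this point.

-2.183 (inferior good)

At M = 172.2: Q = 1520.8791.
dQ/dM = 36.86 − 0.326M = -19.27720.
η = (dQ/dM)·(M/Q) = -19.27720 × (172.2/1520.8791) = -2.183.
η < 0 ⇒ inferior good.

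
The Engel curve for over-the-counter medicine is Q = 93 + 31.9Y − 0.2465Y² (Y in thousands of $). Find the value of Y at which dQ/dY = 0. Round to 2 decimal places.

64.71

dQ/dY = 31.9 − 0.493Y.
The good is inferior where dQ/dY < 0. Setting dQ/dY = 0 gives Y = 31.9 / 0.493 = 64.71.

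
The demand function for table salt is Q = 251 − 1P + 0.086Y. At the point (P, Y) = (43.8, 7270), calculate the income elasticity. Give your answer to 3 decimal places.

0.751

At P = 43.8, Y = 7270: Q = 832.420.
Holding P constant, ∂Q/∂Y = 0.086.
η_Y = (∂Q/∂Y)·(Y/Q) = 0.086 × (7270/832.420) = 0.751.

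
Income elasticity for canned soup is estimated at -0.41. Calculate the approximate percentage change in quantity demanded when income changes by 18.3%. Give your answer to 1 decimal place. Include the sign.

-7.5%

%ΔQ ≈ η × %ΔI = -0.41 × 18.3% = -7.5%.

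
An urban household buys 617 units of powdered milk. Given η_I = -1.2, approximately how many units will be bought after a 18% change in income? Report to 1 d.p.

%ΔQ ≈ η × %ΔI = -1.2 × 18% = -21.6%.
New Q ≈ 617 × (1 − 0.216) = 483.7.

483.7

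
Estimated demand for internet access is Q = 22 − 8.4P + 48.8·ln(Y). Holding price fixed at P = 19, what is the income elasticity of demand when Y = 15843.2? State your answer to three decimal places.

At P = 19, Y = 15843.2: Q = 334.320.
Holding P constant, ∂Q/∂Y = 48.8/Y = 0.00308019.
η_Y = (∂Q/∂Y)·(Y/Q) = 0.00308019 × (15843.2/334.320) = 0.146.

0.146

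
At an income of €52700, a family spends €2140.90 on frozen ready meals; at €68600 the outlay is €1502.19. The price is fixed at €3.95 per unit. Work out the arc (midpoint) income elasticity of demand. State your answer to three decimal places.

-1.338

With a constant price, Q₁ = 2140.90/3.95 = 542.000 and Q₂ = 1502.19/3.95 = 380.301 (equivalently, work directly with expenditure since P cancels).
Midpoint %ΔQ = (1502.19 − 2140.90)/1821.55 = -0.35064; midpoint %ΔI = (68600 − 52700)/60650 = 0.26216.
η = -0.35064 / 0.26216 = -1.338.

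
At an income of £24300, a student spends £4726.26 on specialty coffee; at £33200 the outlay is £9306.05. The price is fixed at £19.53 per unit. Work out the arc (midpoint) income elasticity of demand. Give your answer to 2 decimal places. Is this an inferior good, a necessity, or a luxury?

2.11 (luxury)

With a constant price, Q₁ = 4726.26/19.53 = 242.000 and Q₂ = 9306.05/19.53 = 476.500 (equivalently, work directly with expenditure since P cancels).
Midpoint %ΔQ = (9306.05 − 4726.26)/7016.16 = 0.65275; midpoint %ΔI = (33200 − 24300)/28750 = 0.30957.
η = 0.65275 / 0.30957 = 2.11.
η > 1 ⇒ luxury.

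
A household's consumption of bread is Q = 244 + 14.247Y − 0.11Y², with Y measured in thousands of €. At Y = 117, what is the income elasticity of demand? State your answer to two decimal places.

-3.32

At Y = 117: Q = 405.1090.
dQ/dY = 14.247 − 0.22Y = -11.49300.
η = (dQ/dY)·(Y/Q) = -11.49300 × (117/405.1090) = -3.32.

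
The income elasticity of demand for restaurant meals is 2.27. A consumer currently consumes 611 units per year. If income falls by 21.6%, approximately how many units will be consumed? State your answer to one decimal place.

%ΔQ ≈ η × %ΔI = 2.27 × (-21.6%) = -49.032%.
New Q ≈ 611 × (1 − 0.49032) = 311.4.

311.4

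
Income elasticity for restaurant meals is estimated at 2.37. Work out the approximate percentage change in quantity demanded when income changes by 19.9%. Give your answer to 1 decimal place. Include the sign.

%ΔQ ≈ η × %ΔI = 2.37 × 19.9% = 47.2%.

47.2%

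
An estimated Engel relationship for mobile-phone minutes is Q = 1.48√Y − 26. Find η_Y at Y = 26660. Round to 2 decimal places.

0.56

At Y = 26660: Q = 215.653.
dQ/dY = 1.48/(2√Y) = 0.00453212 at this income.
η = (dQ/dY)·(Y/Q) = 0.00453212 × (26660/215.653) = 0.56.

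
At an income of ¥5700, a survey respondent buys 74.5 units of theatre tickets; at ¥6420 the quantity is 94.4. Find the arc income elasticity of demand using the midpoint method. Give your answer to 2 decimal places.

ΔQ = 94.4 − 74.5 = 19.9; midpoint Q̄ = (74.5 + 94.4)/2 = 84.45.
ΔI = 6420 − 5700 = 720; midpoint Ī = (5700 + 6420)/2 = 6060.
η = (ΔQ/Q̄) ÷ (ΔI/Ī) = (19.9/84.45) ÷ (720/6060) = 1.98.

1.98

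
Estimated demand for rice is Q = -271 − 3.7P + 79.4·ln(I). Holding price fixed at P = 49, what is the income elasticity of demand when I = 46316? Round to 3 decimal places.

At P = 49, I = 46316: Q = 400.713.
Holding P constant, ∂Q/∂I = 79.4/I = 0.00171431.
η_I = (∂Q/∂I)·(I/Q) = 0.00171431 × (46316/400.713) = 0.198.

0.198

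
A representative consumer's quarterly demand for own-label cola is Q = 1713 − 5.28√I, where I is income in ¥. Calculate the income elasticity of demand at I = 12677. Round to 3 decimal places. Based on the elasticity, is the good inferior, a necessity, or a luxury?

-0.266 (inferior good)

At I = 12677: Q = 1118.513.
dQ/dI = -5.28/(2√I) = -0.0234475 at this income.
η = (dQ/dI)·(I/Q) = -0.0234475 × (12677/1118.513) = -0.266.
Since η < 0, the good is an inferior good.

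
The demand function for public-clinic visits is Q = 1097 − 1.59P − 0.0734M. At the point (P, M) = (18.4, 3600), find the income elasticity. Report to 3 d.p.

At P = 18.4, M = 3600: Q = 803.504.
Holding P constant, ∂Q/∂M = −0.0734.
η_M = (∂Q/∂M)·(M/Q) = -0.0734 × (3600/803.504) = -0.329.

-0.329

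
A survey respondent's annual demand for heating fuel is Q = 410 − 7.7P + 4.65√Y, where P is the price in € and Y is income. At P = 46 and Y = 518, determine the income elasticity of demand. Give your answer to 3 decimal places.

At P = 46, Y = 518: Q = 161.632.
Holding P constant, ∂Q/∂Y = 4.65/(2√Y) = 0.102155.
η_Y = (∂Q/∂Y)·(Y/Q) = 0.102155 × (518/161.632) = 0.327.

0.327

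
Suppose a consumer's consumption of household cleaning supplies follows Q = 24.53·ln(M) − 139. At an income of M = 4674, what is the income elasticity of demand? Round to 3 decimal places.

0.359

At M = 4674: Q = 68.273.
dQ/dM = 24.53/M = 0.00524818 at this income.
η = (dQ/dM)·(M/Q) = 0.00524818 × (4674/68.273) = 0.359.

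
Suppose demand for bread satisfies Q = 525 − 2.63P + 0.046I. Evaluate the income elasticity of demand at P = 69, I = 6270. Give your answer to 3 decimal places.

0.456

At P = 69, I = 6270: Q = 631.950.
Holding P constant, ∂Q/∂I = 0.046.
η_I = (∂Q/∂I)·(I/Q) = 0.046 × (6270/631.950) = 0.456.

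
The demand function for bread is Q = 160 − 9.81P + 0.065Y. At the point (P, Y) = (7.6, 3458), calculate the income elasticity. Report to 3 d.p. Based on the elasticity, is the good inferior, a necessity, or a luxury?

0.725 (necessity)

At P = 7.6, Y = 3458: Q = 310.214.
Holding P constant, ∂Q/∂Y = 0.065.
η_Y = (∂Q/∂Y)·(Y/Q) = 0.065 × (3458/310.214) = 0.725.
Since 0 < η < 1, this is a necessity.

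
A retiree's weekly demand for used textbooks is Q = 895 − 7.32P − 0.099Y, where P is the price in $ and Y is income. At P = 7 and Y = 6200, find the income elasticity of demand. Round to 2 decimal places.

At P = 7, Y = 6200: Q = 229.960.
Holding P constant, ∂Q/∂Y = −0.099.
η_Y = (∂Q/∂Y)·(Y/Q) = -0.099 × (6200/229.960) = -2.67.

-2.67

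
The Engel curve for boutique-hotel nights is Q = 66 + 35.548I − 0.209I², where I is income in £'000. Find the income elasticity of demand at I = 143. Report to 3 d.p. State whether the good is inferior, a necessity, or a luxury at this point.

-3.957 (inferior good)

At I = 143: Q = 875.5230.
dQ/dI = 35.548 − 0.418I = -24.22600.
η = (dQ/dI)·(I/Q) = -24.22600 × (143/875.5230) = -3.957.
η < 0 ⇒ inferior good.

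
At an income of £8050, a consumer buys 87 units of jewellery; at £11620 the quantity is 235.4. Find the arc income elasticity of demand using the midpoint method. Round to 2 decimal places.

ΔQ = 235.4 − 87 = 148.4; midpoint Q̄ = (87 + 235.4)/2 = 161.2.
ΔI = 11620 − 8050 = 3570; midpoint Ī = (8050 + 11620)/2 = 9835.
η = (ΔQ/Q̄) ÷ (ΔI/Ī) = (148.4/161.2) ÷ (3570/9835) = 2.54.

2.54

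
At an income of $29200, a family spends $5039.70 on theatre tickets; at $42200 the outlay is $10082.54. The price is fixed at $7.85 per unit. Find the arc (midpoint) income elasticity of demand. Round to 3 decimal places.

1.832

With a constant price, Q₁ = 5039.70/7.85 = 642.000 and Q₂ = 10082.54/7.85 = 1284.400 (equivalently, work directly with expenditure since P cancels).
Midpoint %ΔQ = (10082.54 − 5039.70)/7561.12 = 0.66694; midpoint %ΔI = (42200 − 29200)/35700 = 0.36415.
η = 0.66694 / 0.36415 = 1.832.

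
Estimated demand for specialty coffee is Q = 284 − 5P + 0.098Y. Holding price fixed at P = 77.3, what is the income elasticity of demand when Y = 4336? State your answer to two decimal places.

At P = 77.3, Y = 4336: Q = 322.428.
Holding P constant, ∂Q/∂Y = 0.098.
η_Y = (∂Q/∂Y)·(Y/Q) = 0.098 × (4336/322.428) = 1.32.

1.32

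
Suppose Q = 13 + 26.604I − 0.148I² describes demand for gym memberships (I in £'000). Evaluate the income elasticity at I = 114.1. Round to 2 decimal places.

At I = 114.1: Q = 1121.7325.
dQ/dI = 26.604 − 0.296I = -7.16960.
η = (dQ/dI)·(I/Q) = -7.16960 × (114.1/1121.7325) = -0.73.

-0.73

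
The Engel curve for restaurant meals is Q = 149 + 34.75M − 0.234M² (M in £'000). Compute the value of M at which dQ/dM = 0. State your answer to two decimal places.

74.25

dQ/dM = 34.75 − 0.468M.
The good is inferior where dQ/dM < 0. Setting dQ/dM = 0 gives M = 34.75 / 0.468 = 74.25.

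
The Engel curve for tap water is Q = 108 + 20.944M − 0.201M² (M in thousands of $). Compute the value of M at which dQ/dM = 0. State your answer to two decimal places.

52.10

dQ/dM = 20.944 − 0.402M.
The good is inferior where dQ/dM < 0. Setting dQ/dM = 0 gives M = 20.944 / 0.402 = 52.10.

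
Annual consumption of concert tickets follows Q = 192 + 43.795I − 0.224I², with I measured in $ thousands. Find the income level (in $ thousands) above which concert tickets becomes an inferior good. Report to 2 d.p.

97.76

dQ/dI = 43.795 − 0.448I.
The good is inferior where dQ/dI < 0. Setting dQ/dI = 0 gives I = 43.795 / 0.448 = 97.76.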